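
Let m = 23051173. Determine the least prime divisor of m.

23051173 is odd.
Digit sum 22, not divisible by 3.
Ends in 3: not divisible by 5.
7: 23051173 = 7·3293024 + 5
11: 23051173 = 11·2095561 + 2
13: 23051173 = 13·1773167 + 2
17: 23051173 = 17·1355951 + 6
19: 23051173 = 19·1213219 + 12
23: 23051173 = 23·1002224 + 21
29: 23051173 = 29·794868 + 1
31: 23051173 = 31·743586 + 7
37: 23051173 = 37·623004 + 25
41: 23051173 = 41·562223 + 30
43: 23051173 = 43·536073 + 34
47: 23051173 = 47·490450 + 23
53: 23051173 = 53·434927 + 42
59: 23051173 = 59·390697 + 50
61: 23051173 = 61·377888 + 5
67: 23051173 = 67·344047 + 24
71: 23051173 = 71·324664 + 29
73: 23051173 = 73·315769 + 36
79: 23051173 = 79·291787

79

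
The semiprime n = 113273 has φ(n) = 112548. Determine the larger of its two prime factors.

φ(n) = (p−1)(q−1) = n − (p+q) + 1, so p + q = 113273 − 112548 + 1 = 726.
p and q are the roots of t² − 726t + 113273 = 0.
Discriminant: 726² − 4·113273 = 527076 − 453092 = 73984; √73984 = 272.
q = (726 − 272)/2 = 227, p = (726 + 272)/2 = 499.
Check: 227 · 499 = 113273.

499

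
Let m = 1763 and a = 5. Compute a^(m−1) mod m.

5^1 ≡ 5 (mod 1763)
5^2 ≡ 5^2 = 25 ≡ 25 (mod 1763)
5^4 ≡ 25^2 = 625 ≡ 625 (mod 1763)
5^8 ≡ 625^2 = 390625 ≡ 1002 (mod 1763)
5^16 ≡ 1002^2 = 1004004 ≡ 857 (mod 1763)
5^32 ≡ 857^2 = 734449 ≡ 1041 (mod 1763)
5^64 ≡ 1041^2 = 1083681 ≡ 1199 (mod 1763)
5^128 ≡ 1199^2 = 1437601 ≡ 756 (mod 1763)
5^256 ≡ 756^2 = 571536 ≡ 324 (mod 1763)
5^512 ≡ 324^2 = 104976 ≡ 959 (mod 1763)
5^1024 ≡ 959^2 = 919681 ≡ 1158 (mod 1763)
1762 = 1024 + 512 + 128 + 64 + 32 + 2 in binary powers of 2.
So 5^1762 ≡ 1158 · 959 · 756 · 1199 · 1041 · 25 ≡ 1665 (mod 1763).
Since 1665 ≠ 1, base 5 is a Fermat witness: 1763 is composite.

1665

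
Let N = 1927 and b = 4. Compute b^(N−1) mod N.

1390

4^1 ≡ 4 (mod 1927)
4^2 ≡ 4^2 = 16 ≡ 16 (mod 1927)
4^4 ≡ 16^2 = 256 ≡ 256 (mod 1927)
4^8 ≡ 256^2 = 65536 ≡ 18 (mod 1927)
4^16 ≡ 18^2 = 324 ≡ 324 (mod 1927)
4^32 ≡ 324^2 = 104976 ≡ 918 (mod 1927)
4^64 ≡ 918^2 = 842724 ≡ 625 (mod 1927)
4^128 ≡ 625^2 = 390625 ≡ 1371 (mod 1927)
4^256 ≡ 1371^2 = 1879641 ≡ 816 (mod 1927)
4^512 ≡ 816^2 = 665856 ≡ 1041 (mod 1927)
4^1024 ≡ 1041^2 = 1083681 ≡ 707 (mod 1927)
1926 = 1024 + 512 + 256 + 128 + 4 + 2 in binary powers of 2.
So 4^1926 ≡ 707 · 1041 · 816 · 1371 · 256 · 16 ≡ 1390 (mod 1927).
Since 1390 ≠ 1, base 4 is a Fermat witness: 1927 is composite.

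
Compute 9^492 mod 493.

9^1 ≡ 9 (mod 493)
9^2 ≡ 9^2 = 81 ≡ 81 (mod 493)
9^4 ≡ 81^2 = 6561 ≡ 152 (mod 493)
9^8 ≡ 152^2 = 23104 ≡ 426 (mod 493)
9^16 ≡ 426^2 = 181476 ≡ 52 (mod 493)
9^32 ≡ 52^2 = 2704 ≡ 239 (mod 493)
9^64 ≡ 239^2 = 57121 ≡ 426 (mod 493)
9^128 ≡ 426^2 = 181476 ≡ 52 (mod 493)
9^256 ≡ 52^2 = 2704 ≡ 239 (mod 493)
492 = 256 + 128 + 64 + 32 + 8 + 4 in binary powers of 2.
So 9^492 ≡ 239 · 52 · 426 · 239 · 426 · 152 ≡ 458 (mod 493).
Since 458 ≠ 1, base 9 is a Fermat witness: 493 is composite.

458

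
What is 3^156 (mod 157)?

1

3^1 ≡ 3 (mod 157)
3^2 ≡ 3^2 = 9 ≡ 9 (mod 157)
3^4 ≡ 9^2 = 81 ≡ 81 (mod 157)
3^8 ≡ 81^2 = 6561 ≡ 124 (mod 157)
3^16 ≡ 124^2 = 15376 ≡ 147 (mod 157)
3^32 ≡ 147^2 = 21609 ≡ 100 (mod 157)
3^64 ≡ 100^2 = 10000 ≡ 109 (mod 157)
3^128 ≡ 109^2 = 11881 ≡ 106 (mod 157)
156 = 128 + 16 + 8 + 4 in binary powers of 2.
So 3^156 ≡ 106 · 147 · 124 · 81 ≡ 1 (mod 157).
Since the result is 1, base 3 gives no evidence that 157 is composite.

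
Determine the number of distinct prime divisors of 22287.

22287 = 3 · 7429
7429 = 17 · 437
437 = 19 · 23
22287 = 3 · 17 · 19 · 23, which has 4 distinct prime factors.

4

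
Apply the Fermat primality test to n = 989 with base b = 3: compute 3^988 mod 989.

3^1 ≡ 3 (mod 989)
3^2 ≡ 3^2 = 9 ≡ 9 (mod 989)
3^4 ≡ 9^2 = 81 ≡ 81 (mod 989)
3^8 ≡ 81^2 = 6561 ≡ 627 (mod 989)
3^16 ≡ 627^2 = 393129 ≡ 496 (mod 989)
3^32 ≡ 496^2 = 246016 ≡ 744 (mod 989)
3^64 ≡ 744^2 = 553536 ≡ 685 (mod 989)
3^128 ≡ 685^2 = 469225 ≡ 439 (mod 989)
3^256 ≡ 439^2 = 192721 ≡ 855 (mod 989)
3^512 ≡ 855^2 = 731025 ≡ 154 (mod 989)
988 = 512 + 256 + 128 + 64 + 16 + 8 + 4 in binary powers of 2.
So 3^988 ≡ 154 · 855 · 439 · 685 · 496 · 627 · 81 ≡ 685 (mod 989).
Since 685 ≠ 1, base 3 is a Fermat witness: 989 is composite.

685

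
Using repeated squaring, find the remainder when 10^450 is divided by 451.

10^1 ≡ 10 (mod 451)
10^2 ≡ 10^2 = 100 ≡ 100 (mod 451)
10^4 ≡ 100^2 = 10000 ≡ 78 (mod 451)
10^8 ≡ 78^2 = 6084 ≡ 221 (mod 451)
10^16 ≡ 221^2 = 48841 ≡ 133 (mod 451)
10^32 ≡ 133^2 = 17689 ≡ 100 (mod 451)
10^64 ≡ 100^2 = 10000 ≡ 78 (mod 451)
10^128 ≡ 78^2 = 6084 ≡ 221 (mod 451)
10^256 ≡ 221^2 = 48841 ≡ 133 (mod 451)
450 = 256 + 128 + 64 + 2 in binary powers of 2.
So 10^450 ≡ 133 · 221 · 78 · 100 ≡ 1 (mod 451).
Since the result is 1, base 10 gives no evidence that 451 is composite.

1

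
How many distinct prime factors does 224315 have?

5

224315 = 5 · 44863
44863 = 7 · 6409
6409 = 13 · 493
493 = 17 · 29
224315 = 5 · 7 · 13 · 17 · 29, which has 5 distinct prime factors.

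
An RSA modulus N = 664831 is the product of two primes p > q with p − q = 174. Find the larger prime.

907

Since p = q + 174, we have 664831 = q(q + 174), so q² + 174q − 664831 = 0.
Discriminant: 174² + 4·664831 = 30276 + 2659324 = 2689600; √2689600 = 1640.
q = (−174 + 1640)/2 = 733, and p = q + 174 = 907.
Check: 733 · 907 = 664831.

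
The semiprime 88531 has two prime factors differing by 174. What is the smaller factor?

Since p = q + 174, we have 88531 = q(q + 174), so q² + 174q − 88531 = 0.
Discriminant: 174² + 4·88531 = 30276 + 354124 = 384400; √384400 = 620.
q = (−174 + 620)/2 = 223, and p = q + 174 = 397.
Check: 223 · 397 = 88531.

223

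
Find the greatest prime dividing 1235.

1235 = 5 · 247
247 = 13 · 19
19 is prime.
So 1235 = 5 · 13 · 19; the largest prime factor is 19.

19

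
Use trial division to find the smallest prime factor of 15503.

37

15503 is odd.
Digit sum 14, not divisible by 3.
Ends in 3: not divisible by 5.
7: 15503 = 7·2214 + 5
11: 15503 = 11·1409 + 4
13: 15503 = 13·1192 + 7
17: 15503 = 17·911 + 16
19: 15503 = 19·815 + 18
23: 15503 = 23·674 + 1
29: 15503 = 29·534 + 17
31: 15503 = 31·500 + 3
37: 15503 = 37·419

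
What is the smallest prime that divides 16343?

59

16343 is odd.
Digit sum 17, not divisible by 3.
Ends in 3: not divisible by 5.
7: 16343 = 7·2334 + 5
11: 16343 = 11·1485 + 8
13: 16343 = 13·1257 + 2
17: 16343 = 17·961 + 6
19: 16343 = 19·860 + 3
23: 16343 = 23·710 + 13
29: 16343 = 29·563 + 16
31: 16343 = 31·527 + 6
37: 16343 = 37·441 + 26
41: 16343 = 41·398 + 25
43: 16343 = 43·380 + 3
47: 16343 = 47·347 + 34
53: 16343 = 53·308 + 19
59: 16343 = 59·277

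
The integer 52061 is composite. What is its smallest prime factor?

52061 is odd.
Digit sum 14, not divisible by 3.
Ends in 1: not divisible by 5.
7: 52061 = 7·7437 + 2
11: 52061 = 11·4732 + 9
13: 52061 = 13·4004 + 9
17: 52061 = 17·3062 + 7
19: 52061 = 19·2740 + 1
23: 52061 = 23·2263 + 12
29: 52061 = 29·1795 + 6
31: 52061 = 31·1679 + 12
37: 52061 = 37·1407 + 2
41: 52061 = 41·1269 + 32
43: 52061 = 43·1210 + 31
47: 52061 = 47·1107 + 32
53: 52061 = 53·982 + 15
59: 52061 = 59·882 + 23
61: 52061 = 61·853 + 28
67: 52061 = 67·777 + 2
71: 52061 = 71·733 + 18
73: 52061 = 73·713 + 12
79: 52061 = 79·659

79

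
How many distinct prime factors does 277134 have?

277134 = 2 · 138567
138567 = 3 · 46189
46189 = 11 · 4199
4199 = 13 · 323
323 = 17 · 19
277134 = 2 · 3 · 11 · 13 · 17 · 19, which has 6 distinct prime factors.

6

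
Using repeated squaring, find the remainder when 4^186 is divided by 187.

169

4^1 ≡ 4 (mod 187)
4^2 ≡ 4^2 = 16 ≡ 16 (mod 187)
4^4 ≡ 16^2 = 256 ≡ 69 (mod 187)
4^8 ≡ 69^2 = 4761 ≡ 86 (mod 187)
4^16 ≡ 86^2 = 7396 ≡ 103 (mod 187)
4^32 ≡ 103^2 = 10609 ≡ 137 (mod 187)
4^64 ≡ 137^2 = 18769 ≡ 69 (mod 187)
4^128 ≡ 69^2 = 4761 ≡ 86 (mod 187)
186 = 128 + 32 + 16 + 8 + 2 in binary powers of 2.
So 4^186 ≡ 86 · 137 · 103 · 86 · 16 ≡ 169 (mod 187).
Since 169 ≠ 1, base 4 is a Fermat witness: 187 is composite.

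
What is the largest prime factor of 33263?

33263 = 29 · 1147
1147 = 31 · 37
37 is prime.
So 33263 = 29 · 31 · 37; the largest prime factor is 37.

37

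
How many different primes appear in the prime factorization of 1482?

4

1482 = 2 · 741
741 = 3 · 247
247 = 13 · 19
1482 = 2 · 3 · 13 · 19, which has 4 distinct prime factors.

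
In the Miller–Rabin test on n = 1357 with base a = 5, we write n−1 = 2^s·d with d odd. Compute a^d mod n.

1357 − 1 = 1356 = 2^2 · 339, so d = 339.
5^1 ≡ 5 (mod 1357)
5^2 ≡ 5^2 = 25 ≡ 25 (mod 1357)
5^4 ≡ 25^2 = 625 ≡ 625 (mod 1357)
5^8 ≡ 625^2 = 390625 ≡ 1166 (mod 1357)
5^16 ≡ 1166^2 = 1359556 ≡ 1199 (mod 1357)
5^32 ≡ 1199^2 = 1437601 ≡ 538 (mod 1357)
5^64 ≡ 538^2 = 289444 ≡ 403 (mod 1357)
5^128 ≡ 403^2 = 162409 ≡ 926 (mod 1357)
5^256 ≡ 926^2 = 857476 ≡ 1209 (mod 1357)
339 = 256 + 64 + 16 + 2 + 1 in binary powers of 2.
So 5^339 ≡ 1209 · 403 · 1199 · 25 · 5 ≡ 724 (mod 1357).
Squaring chain: 724 → 374; never reaches −1, so base 5 is a Miller–Rabin witness that 1357 is composite.

724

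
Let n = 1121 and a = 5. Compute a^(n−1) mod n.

5^1 ≡ 5 (mod 1121)
5^2 ≡ 5^2 = 25 ≡ 25 (mod 1121)
5^4 ≡ 25^2 = 625 ≡ 625 (mod 1121)
5^8 ≡ 625^2 = 390625 ≡ 517 (mod 1121)
5^16 ≡ 517^2 = 267289 ≡ 491 (mod 1121)
5^32 ≡ 491^2 = 241081 ≡ 66 (mod 1121)
5^64 ≡ 66^2 = 4356 ≡ 993 (mod 1121)
5^128 ≡ 993^2 = 986049 ≡ 690 (mod 1121)
5^256 ≡ 690^2 = 476100 ≡ 796 (mod 1121)
5^512 ≡ 796^2 = 633616 ≡ 251 (mod 1121)
5^1024 ≡ 251^2 = 63001 ≡ 225 (mod 1121)
1120 = 1024 + 64 + 32 in binary powers of 2.
So 5^1120 ≡ 225 · 993 · 66 ≡ 416 (mod 1121).
Since 416 ≠ 1, base 5 is a Fermat witness: 1121 is composite.

416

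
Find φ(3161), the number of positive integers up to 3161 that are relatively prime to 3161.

3024

Factor: 3161 = 29 · 109.
φ(3161) = (29−1) · (109−1) = 28 · 108 = 3024.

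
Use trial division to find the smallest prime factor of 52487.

73

52487 is odd.
Digit sum 26, not divisible by 3.
Ends in 7: not divisible by 5.
7: 52487 = 7·7498 + 1
11: 52487 = 11·4771 + 6
13: 52487 = 13·4037 + 6
17: 52487 = 17·3087 + 8
19: 52487 = 19·2762 + 9
23: 52487 = 23·2282 + 1
29: 52487 = 29·1809 + 26
31: 52487 = 31·1693 + 4
37: 52487 = 37·1418 + 21
41: 52487 = 41·1280 + 7
43: 52487 = 43·1220 + 27
47: 52487 = 47·1116 + 35
53: 52487 = 53·990 + 17
59: 52487 = 59·889 + 36
61: 52487 = 61·860 + 27
67: 52487 = 67·783 + 26
71: 52487 = 71·739 + 18
73: 52487 = 73·719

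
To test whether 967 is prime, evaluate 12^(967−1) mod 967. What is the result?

1

12^1 ≡ 12 (mod 967)
12^2 ≡ 12^2 = 144 ≡ 144 (mod 967)
12^4 ≡ 144^2 = 20736 ≡ 429 (mod 967)
12^8 ≡ 429^2 = 184041 ≡ 311 (mod 967)
12^16 ≡ 311^2 = 96721 ≡ 21 (mod 967)
12^32 ≡ 21^2 = 441 ≡ 441 (mod 967)
12^64 ≡ 441^2 = 194481 ≡ 114 (mod 967)
12^128 ≡ 114^2 = 12996 ≡ 425 (mod 967)
12^256 ≡ 425^2 = 180625 ≡ 763 (mod 967)
12^512 ≡ 763^2 = 582169 ≡ 35 (mod 967)
966 = 512 + 256 + 128 + 64 + 4 + 2 in binary powers of 2.
So 12^966 ≡ 35 · 763 · 425 · 114 · 429 · 144 ≡ 1 (mod 967).
Since the result is 1, base 12 gives no evidence that 967 is composite.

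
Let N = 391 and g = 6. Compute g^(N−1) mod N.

6^1 ≡ 6 (mod 391)
6^2 ≡ 6^2 = 36 ≡ 36 (mod 391)
6^4 ≡ 36^2 = 1296 ≡ 123 (mod 391)
6^8 ≡ 123^2 = 15129 ≡ 271 (mod 391)
6^16 ≡ 271^2 = 73441 ≡ 324 (mod 391)
6^32 ≡ 324^2 = 104976 ≡ 188 (mod 391)
6^64 ≡ 188^2 = 35344 ≡ 154 (mod 391)
6^128 ≡ 154^2 = 23716 ≡ 256 (mod 391)
6^256 ≡ 256^2 = 65536 ≡ 239 (mod 391)
390 = 256 + 128 + 4 + 2 in binary powers of 2.
So 6^390 ≡ 239 · 256 · 123 · 36 ≡ 25 (mod 391).
Since 25 ≠ 1, base 6 is a Fermat witness: 391 is composite.

25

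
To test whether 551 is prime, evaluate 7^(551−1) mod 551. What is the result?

7^1 ≡ 7 (mod 551)
7^2 ≡ 7^2 = 49 ≡ 49 (mod 551)
7^4 ≡ 49^2 = 2401 ≡ 197 (mod 551)
7^8 ≡ 197^2 = 38809 ≡ 239 (mod 551)
7^16 ≡ 239^2 = 57121 ≡ 368 (mod 551)
7^32 ≡ 368^2 = 135424 ≡ 429 (mod 551)
7^64 ≡ 429^2 = 184041 ≡ 7 (mod 551)
7^128 ≡ 7^2 = 49 ≡ 49 (mod 551)
7^256 ≡ 49^2 = 2401 ≡ 197 (mod 551)
7^512 ≡ 197^2 = 38809 ≡ 239 (mod 551)
550 = 512 + 32 + 4 + 2 in binary powers of 2.
So 7^550 ≡ 239 · 429 · 197 · 49 ≡ 197 (mod 551).
Since 197 ≠ 1, base 7 is a Fermat witness: 551 is composite.

197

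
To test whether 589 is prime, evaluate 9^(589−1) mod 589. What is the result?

9^1 ≡ 9 (mod 589)
9^2 ≡ 9^2 = 81 ≡ 81 (mod 589)
9^4 ≡ 81^2 = 6561 ≡ 82 (mod 589)
9^8 ≡ 82^2 = 6724 ≡ 245 (mod 589)
9^16 ≡ 245^2 = 60025 ≡ 536 (mod 589)
9^32 ≡ 536^2 = 287296 ≡ 453 (mod 589)
9^64 ≡ 453^2 = 205209 ≡ 237 (mod 589)
9^128 ≡ 237^2 = 56169 ≡ 214 (mod 589)
9^256 ≡ 214^2 = 45796 ≡ 443 (mod 589)
9^512 ≡ 443^2 = 196249 ≡ 112 (mod 589)
588 = 512 + 64 + 8 + 4 in binary powers of 2.
So 9^588 ≡ 112 · 237 · 245 · 82 ≡ 140 (mod 589).
Since 140 ≠ 1, base 9 is a Fermat witness: 589 is composite.

140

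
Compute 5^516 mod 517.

5^1 ≡ 5 (mod 517)
5^2 ≡ 5^2 = 25 ≡ 25 (mod 517)
5^4 ≡ 25^2 = 625 ≡ 108 (mod 517)
5^8 ≡ 108^2 = 11664 ≡ 290 (mod 517)
5^16 ≡ 290^2 = 84100 ≡ 346 (mod 517)
5^32 ≡ 346^2 = 119716 ≡ 289 (mod 517)
5^64 ≡ 289^2 = 83521 ≡ 284 (mod 517)
5^128 ≡ 284^2 = 80656 ≡ 4 (mod 517)
5^256 ≡ 4^2 = 16 ≡ 16 (mod 517)
5^512 ≡ 16^2 = 256 ≡ 256 (mod 517)
516 = 512 + 4 in binary powers of 2.
So 5^516 ≡ 256 · 108 ≡ 247 (mod 517).
Since 247 ≠ 1, base 5 is a Fermat witness: 517 is composite.

247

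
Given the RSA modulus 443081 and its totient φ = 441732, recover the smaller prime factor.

φ(n) = (p−1)(q−1) = n − (p+q) + 1, so p + q = 443081 − 441732 + 1 = 1350.
p and q are the roots of t² − 1350t + 443081 = 0.
Discriminant: 1350² − 4·443081 = 1822500 − 1772324 = 50176; √50176 = 224.
q = (1350 − 224)/2 = 563, p = (1350 + 224)/2 = 787.
Check: 563 · 787 = 443081.

563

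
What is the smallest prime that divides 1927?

41

1927 is odd.
Digit sum 19, not divisible by 3.
Ends in 7: not divisible by 5.
7: 1927 = 7·275 + 2
11: 1927 = 11·175 + 2
13: 1927 = 13·148 + 3
17: 1927 = 17·113 + 6
19: 1927 = 19·101 + 8
23: 1927 = 23·83 + 18
29: 1927 = 29·66 + 13
31: 1927 = 31·62 + 5
37: 1927 = 37·52 + 3
41: 1927 = 41·47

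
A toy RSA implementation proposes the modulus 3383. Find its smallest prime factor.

3383 is odd.
Digit sum 17, not divisible by 3.
Ends in 3: not divisible by 5.
7: 3383 = 7·483 + 2
11: 3383 = 11·307 + 6
13: 3383 = 13·260 + 3
17: 3383 = 17·199

17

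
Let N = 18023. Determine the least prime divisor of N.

67

18023 is odd.
Digit sum 14, not divisible by 3.
Ends in 3: not divisible by 5.
7: 18023 = 7·2574 + 5
11: 18023 = 11·1638 + 5
13: 18023 = 13·1386 + 5
17: 18023 = 17·1060 + 3
19: 18023 = 19·948 + 11
23: 18023 = 23·783 + 14
29: 18023 = 29·621 + 14
31: 18023 = 31·581 + 12
37: 18023 = 37·487 + 4
41: 18023 = 41·439 + 24
43: 18023 = 43·419 + 6
47: 18023 = 47·383 + 22
53: 18023 = 53·340 + 3
59: 18023 = 59·305 + 28
61: 18023 = 61·295 + 28
67: 18023 = 67·269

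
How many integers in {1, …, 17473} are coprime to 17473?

17200

Factor: 17473 = 101 · 173.
φ(17473) = (101−1) · (173−1) = 100 · 172 = 17200.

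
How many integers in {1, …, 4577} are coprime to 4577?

Factor: 4577 = 23 · 199.
φ(4577) = (23−1) · (199−1) = 22 · 198 = 4356.

4356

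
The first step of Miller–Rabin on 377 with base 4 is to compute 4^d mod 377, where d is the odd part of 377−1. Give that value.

377 − 1 = 376 = 2^3 · 47, so d = 47.
4^1 ≡ 4 (mod 377)
4^2 ≡ 4^2 = 16 ≡ 16 (mod 377)
4^4 ≡ 16^2 = 256 ≡ 256 (mod 377)
4^8 ≡ 256^2 = 65536 ≡ 315 (mod 377)
4^16 ≡ 315^2 = 99225 ≡ 74 (mod 377)
4^32 ≡ 74^2 = 5476 ≡ 198 (mod 377)
47 = 32 + 8 + 4 + 2 + 1 in binary powers of 2.
So 4^47 ≡ 198 · 315 · 256 · 16 · 4 ≡ 270 (mod 377).
Squaring chain: 270 → 139 → 94; never reaches −1, so base 4 is a Miller–Rabin witness that 377 is composite.

270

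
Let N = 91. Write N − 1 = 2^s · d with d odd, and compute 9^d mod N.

91 − 1 = 90 = 2^1 · 45, so d = 45.
9^1 ≡ 9 (mod 91)
9^2 ≡ 9^2 = 81 ≡ 81 (mod 91)
9^4 ≡ 81^2 = 6561 ≡ 9 (mod 91)
9^8 ≡ 9^2 = 81 ≡ 81 (mod 91)
9^16 ≡ 81^2 = 6561 ≡ 9 (mod 91)
9^32 ≡ 9^2 = 81 ≡ 81 (mod 91)
45 = 32 + 8 + 4 + 1 in binary powers of 2.
So 9^45 ≡ 81 · 81 · 9 · 9 ≡ 1 (mod 91).
Since 9^d ≡ 1 (mod 91), base 9 does not prove 91 composite.

1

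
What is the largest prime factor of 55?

55 = 5 · 11
11 is prime.
So 55 = 5 · 11; the largest prime factor is 11.

11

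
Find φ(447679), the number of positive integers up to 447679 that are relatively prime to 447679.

427200

Factor: 447679 = 41 · 61 · 179.
φ(447679) = (41−1) · (61−1) · (179−1) = 40 · 60 · 178 = 427200.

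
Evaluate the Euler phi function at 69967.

Factor: 69967 = 31 · 37 · 61.
φ(69967) = (31−1) · (37−1) · (61−1) = 30 · 36 · 60 = 64800.

64800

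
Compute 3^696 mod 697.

288

3^1 ≡ 3 (mod 697)
3^2 ≡ 3^2 = 9 ≡ 9 (mod 697)
3^4 ≡ 9^2 = 81 ≡ 81 (mod 697)
3^8 ≡ 81^2 = 6561 ≡ 288 (mod 697)
3^16 ≡ 288^2 = 82944 ≡ 1 (mod 697)
3^32 ≡ 1^2 = 1 ≡ 1 (mod 697)
3^64 ≡ 1^2 = 1 ≡ 1 (mod 697)
3^128 ≡ 1^2 = 1 ≡ 1 (mod 697)
3^256 ≡ 1^2 = 1 ≡ 1 (mod 697)
3^512 ≡ 1^2 = 1 ≡ 1 (mod 697)
696 = 512 + 128 + 32 + 16 + 8 in binary powers of 2.
So 3^696 ≡ 1 · 1 · 1 · 1 · 288 ≡ 288 (mod 697).
Since 288 ≠ 1, base 3 is a Fermat witness: 697 is composite.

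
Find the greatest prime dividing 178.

89

178 = 2 · 89
89 is prime.
So 178 = 2 · 89; the largest prime factor is 89.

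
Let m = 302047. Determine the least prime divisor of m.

41

302047 is odd.
Digit sum 16, not divisible by 3.
Ends in 7: not divisible by 5.
7: 302047 = 7·43149 + 4
11: 302047 = 11·27458 + 9
13: 302047 = 13·23234 + 5
17: 302047 = 17·17767 + 8
19: 302047 = 19·15897 + 4
23: 302047 = 23·13132 + 11
29: 302047 = 29·10415 + 12
31: 302047 = 31·9743 + 14
37: 302047 = 37·8163 + 16
41: 302047 = 41·7367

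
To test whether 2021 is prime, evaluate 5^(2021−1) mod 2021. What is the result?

883

5^1 ≡ 5 (mod 2021)
5^2 ≡ 5^2 = 25 ≡ 25 (mod 2021)
5^4 ≡ 25^2 = 625 ≡ 625 (mod 2021)
5^8 ≡ 625^2 = 390625 ≡ 572 (mod 2021)
5^16 ≡ 572^2 = 327184 ≡ 1803 (mod 2021)
5^32 ≡ 1803^2 = 3250809 ≡ 1041 (mod 2021)
5^64 ≡ 1041^2 = 1083681 ≡ 425 (mod 2021)
5^128 ≡ 425^2 = 180625 ≡ 756 (mod 2021)
5^256 ≡ 756^2 = 571536 ≡ 1614 (mod 2021)
5^512 ≡ 1614^2 = 2604996 ≡ 1948 (mod 2021)
5^1024 ≡ 1948^2 = 3794704 ≡ 1287 (mod 2021)
2020 = 1024 + 512 + 256 + 128 + 64 + 32 + 4 in binary powers of 2.
So 5^2020 ≡ 1287 · 1948 · 1614 · 756 · 425 · 1041 · 625 ≡ 883 (mod 2021).
Since 883 ≠ 1, base 5 is a Fermat witness: 2021 is composite.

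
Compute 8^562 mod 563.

1

8^1 ≡ 8 (mod 563)
8^2 ≡ 8^2 = 64 ≡ 64 (mod 563)
8^4 ≡ 64^2 = 4096 ≡ 155 (mod 563)
8^8 ≡ 155^2 = 24025 ≡ 379 (mod 563)
8^16 ≡ 379^2 = 143641 ≡ 76 (mod 563)
8^32 ≡ 76^2 = 5776 ≡ 146 (mod 563)
8^64 ≡ 146^2 = 21316 ≡ 485 (mod 563)
8^128 ≡ 485^2 = 235225 ≡ 454 (mod 563)
8^256 ≡ 454^2 = 206116 ≡ 58 (mod 563)
8^512 ≡ 58^2 = 3364 ≡ 549 (mod 563)
562 = 512 + 32 + 16 + 2 in binary powers of 2.
So 8^562 ≡ 549 · 146 · 76 · 64 ≡ 1 (mod 563).
Since the result is 1, base 8 gives no evidence that 563 is composite.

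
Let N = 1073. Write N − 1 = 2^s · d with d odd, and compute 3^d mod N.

363

1073 − 1 = 1072 = 2^4 · 67, so d = 67.
3^1 ≡ 3 (mod 1073)
3^2 ≡ 3^2 = 9 ≡ 9 (mod 1073)
3^4 ≡ 9^2 = 81 ≡ 81 (mod 1073)
3^8 ≡ 81^2 = 6561 ≡ 123 (mod 1073)
3^16 ≡ 123^2 = 15129 ≡ 107 (mod 1073)
3^32 ≡ 107^2 = 11449 ≡ 719 (mod 1073)
3^64 ≡ 719^2 = 516961 ≡ 848 (mod 1073)
67 = 64 + 2 + 1 in binary powers of 2.
So 3^67 ≡ 848 · 9 · 3 ≡ 363 (mod 1073).
Squaring chain: 363 → 863 → 107 → 719; never reaches −1, so base 3 is a Miller–Rabin witness that 1073 is composite.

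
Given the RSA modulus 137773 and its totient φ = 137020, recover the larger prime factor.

φ(n) = (p−1)(q−1) = n − (p+q) + 1, so p + q = 137773 − 137020 + 1 = 754.
p and q are the roots of t² − 754t + 137773 = 0.
Discriminant: 754² − 4·137773 = 568516 − 551092 = 17424; √17424 = 132.
q = (754 − 132)/2 = 311, p = (754 + 132)/2 = 443.
Check: 311 · 443 = 137773.

443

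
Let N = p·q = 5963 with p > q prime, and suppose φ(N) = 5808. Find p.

φ(n) = (p−1)(q−1) = n − (p+q) + 1, so p + q = 5963 − 5808 + 1 = 156.
p and q are the roots of t² − 156t + 5963 = 0.
Discriminant: 156² − 4·5963 = 24336 − 23852 = 484; √484 = 22.
q = (156 − 22)/2 = 67, p = (156 + 22)/2 = 89.
Check: 67 · 89 = 5963.

89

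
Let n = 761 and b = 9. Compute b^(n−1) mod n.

9^1 ≡ 9 (mod 761)
9^2 ≡ 9^2 = 81 ≡ 81 (mod 761)
9^4 ≡ 81^2 = 6561 ≡ 473 (mod 761)
9^8 ≡ 473^2 = 223729 ≡ 756 (mod 761)
9^16 ≡ 756^2 = 571536 ≡ 25 (mod 761)
9^32 ≡ 25^2 = 625 ≡ 625 (mod 761)
9^64 ≡ 625^2 = 390625 ≡ 232 (mod 761)
9^128 ≡ 232^2 = 53824 ≡ 554 (mod 761)
9^256 ≡ 554^2 = 306916 ≡ 233 (mod 761)
9^512 ≡ 233^2 = 54289 ≡ 258 (mod 761)
760 = 512 + 128 + 64 + 32 + 16 + 8 in binary powers of 2.
So 9^760 ≡ 258 · 554 · 232 · 625 · 25 · 756 ≡ 1 (mod 761).
Since the result is 1, base 9 gives no evidence that 761 is composite.

1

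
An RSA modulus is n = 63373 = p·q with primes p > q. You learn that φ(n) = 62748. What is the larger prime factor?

499

φ(n) = (p−1)(q−1) = n − (p+q) + 1, so p + q = 63373 − 62748 + 1 = 626.
p and q are the roots of t² − 626t + 63373 = 0.
Discriminant: 626² − 4·63373 = 391876 − 253492 = 138384; √138384 = 372.
q = (626 − 372)/2 = 127, p = (626 + 372)/2 = 499.
Check: 127 · 499 = 63373.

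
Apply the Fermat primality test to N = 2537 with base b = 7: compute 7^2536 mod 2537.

7^1 ≡ 7 (mod 2537)
7^2 ≡ 7^2 = 49 ≡ 49 (mod 2537)
7^4 ≡ 49^2 = 2401 ≡ 2401 (mod 2537)
7^8 ≡ 2401^2 = 5764801 ≡ 737 (mod 2537)
7^16 ≡ 737^2 = 543169 ≡ 251 (mod 2537)
7^32 ≡ 251^2 = 63001 ≡ 2113 (mod 2537)
7^64 ≡ 2113^2 = 4464769 ≡ 2186 (mod 2537)
7^128 ≡ 2186^2 = 4778596 ≡ 1425 (mod 2537)
7^256 ≡ 1425^2 = 2030625 ≡ 1025 (mod 2537)
7^512 ≡ 1025^2 = 1050625 ≡ 307 (mod 2537)
7^1024 ≡ 307^2 = 94249 ≡ 380 (mod 2537)
7^2048 ≡ 380^2 = 144400 ≡ 2328 (mod 2537)
2536 = 2048 + 256 + 128 + 64 + 32 + 8 in binary powers of 2.
So 7^2536 ≡ 2328 · 1025 · 1425 · 2186 · 2113 · 737 ≡ 122 (mod 2537).
Since 122 ≠ 1, base 7 is a Fermat witness: 2537 is composite.

122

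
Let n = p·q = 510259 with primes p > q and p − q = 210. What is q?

617

Since p = q + 210, we have 510259 = q(q + 210), so q² + 210q − 510259 = 0.
Discriminant: 210² + 4·510259 = 44100 + 2041036 = 2085136; √2085136 = 1444.
q = (−210 + 1444)/2 = 617, and p = q + 210 = 827.
Check: 617 · 827 = 510259.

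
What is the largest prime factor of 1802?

1802 = 2 · 901
901 = 17 · 53
53 is prime.
So 1802 = 2 · 17 · 53; the largest prime factor is 53.

53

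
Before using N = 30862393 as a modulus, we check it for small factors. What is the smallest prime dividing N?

97

30862393 is odd.
Digit sum 34, not divisible by 3.
Ends in 3: not divisible by 5.
7: 30862393 = 7·4408913 + 2
11: 30862393 = 11·2805672 + 1
13: 30862393 = 13·2374030 + 3
17: 30862393 = 17·1815434 + 15
19: 30862393 = 19·1624336 + 9
23: 30862393 = 23·1341843 + 4
29: 30862393 = 29·1064220 + 13
31: 30862393 = 31·995561 + 2
37: 30862393 = 37·834118 + 27
41: 30862393 = 41·752741 + 12
43: 30862393 = 43·717730 + 3
47: 30862393 = 47·656646 + 31
53: 30862393 = 53·582309 + 16
59: 30862393 = 59·523091 + 24
61: 30862393 = 61·505940 + 53
67: 30862393 = 67·460632 + 49
71: 30862393 = 71·434681 + 42
73: 30862393 = 73·422772 + 37
79: 30862393 = 79·390663 + 16
83: 30862393 = 83·371836 + 5
89: 30862393 = 89·346768 + 41
97: 30862393 = 97·318169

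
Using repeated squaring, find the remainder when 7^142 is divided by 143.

7^1 ≡ 7 (mod 143)
7^2 ≡ 7^2 = 49 ≡ 49 (mod 143)
7^4 ≡ 49^2 = 2401 ≡ 113 (mod 143)
7^8 ≡ 113^2 = 12769 ≡ 42 (mod 143)
7^16 ≡ 42^2 = 1764 ≡ 48 (mod 143)
7^32 ≡ 48^2 = 2304 ≡ 16 (mod 143)
7^64 ≡ 16^2 = 256 ≡ 113 (mod 143)
7^128 ≡ 113^2 = 12769 ≡ 42 (mod 143)
142 = 128 + 8 + 4 + 2 in binary powers of 2.
So 7^142 ≡ 42 · 42 · 113 · 49 ≡ 82 (mod 143).
Since 82 ≠ 1, base 7 is a Fermat witness: 143 is composite.

82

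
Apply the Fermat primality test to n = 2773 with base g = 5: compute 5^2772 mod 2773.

1334

5^1 ≡ 5 (mod 2773)
5^2 ≡ 5^2 = 25 ≡ 25 (mod 2773)
5^4 ≡ 25^2 = 625 ≡ 625 (mod 2773)
5^8 ≡ 625^2 = 390625 ≡ 2405 (mod 2773)
5^16 ≡ 2405^2 = 5784025 ≡ 2320 (mod 2773)
5^32 ≡ 2320^2 = 5382400 ≡ 7 (mod 2773)
5^64 ≡ 7^2 = 49 ≡ 49 (mod 2773)
5^128 ≡ 49^2 = 2401 ≡ 2401 (mod 2773)
5^256 ≡ 2401^2 = 5764801 ≡ 2507 (mod 2773)
5^512 ≡ 2507^2 = 6285049 ≡ 1431 (mod 2773)
5^1024 ≡ 1431^2 = 2047761 ≡ 1287 (mod 2773)
5^2048 ≡ 1287^2 = 1656369 ≡ 888 (mod 2773)
2772 = 2048 + 512 + 128 + 64 + 16 + 4 in binary powers of 2.
So 5^2772 ≡ 888 · 1431 · 2401 · 49 · 2320 · 625 ≡ 1334 (mod 2773).
Since 1334 ≠ 1, base 5 is a Fermat witness: 2773 is composite.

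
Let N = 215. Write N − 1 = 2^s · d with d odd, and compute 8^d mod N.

22

215 − 1 = 214 = 2^1 · 107, so d = 107.
8^1 ≡ 8 (mod 215)
8^2 ≡ 8^2 = 64 ≡ 64 (mod 215)
8^4 ≡ 64^2 = 4096 ≡ 11 (mod 215)
8^8 ≡ 11^2 = 121 ≡ 121 (mod 215)
8^16 ≡ 121^2 = 14641 ≡ 21 (mod 215)
8^32 ≡ 21^2 = 441 ≡ 11 (mod 215)
8^64 ≡ 11^2 = 121 ≡ 121 (mod 215)
107 = 64 + 32 + 8 + 2 + 1 in binary powers of 2.
So 8^107 ≡ 121 · 11 · 121 · 64 · 8 ≡ 22 (mod 215).
Squaring chain: 22; never reaches −1, so base 8 is a Miller–Rabin witness that 215 is composite.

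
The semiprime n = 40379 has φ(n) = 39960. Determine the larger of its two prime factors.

φ(n) = (p−1)(q−1) = n − (p+q) + 1, so p + q = 40379 − 39960 + 1 = 420.
p and q are the roots of t² − 420t + 40379 = 0.
Discriminant: 420² − 4·40379 = 176400 − 161516 = 14884; √14884 = 122.
q = (420 − 122)/2 = 149, p = (420 + 122)/2 = 271.
Check: 149 · 271 = 40379.

271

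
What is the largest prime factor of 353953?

97

353953 = 41 · 8633
8633 = 89 · 97
97 is prime.
So 353953 = 41 · 89 · 97; the largest prime factor is 97.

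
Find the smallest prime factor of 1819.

17

1819 is odd.
Digit sum 19, not divisible by 3.
Ends in 9: not divisible by 5.
7: 1819 = 7·259 + 6
11: 1819 = 11·165 + 4
13: 1819 = 13·139 + 12
17: 1819 = 17·107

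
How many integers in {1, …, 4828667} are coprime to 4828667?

4741632

Factor: 4828667 = 127 · 193 · 197.
φ(4828667) = (127−1) · (193−1) · (197−1) = 126 · 192 · 196 = 4741632.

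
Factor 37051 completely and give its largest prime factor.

37051 = 7 · 5293
5293 = 67 · 79
79 is prime.
So 37051 = 7 · 67 · 79; the largest prime factor is 79.

79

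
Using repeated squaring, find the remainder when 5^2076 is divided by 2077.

1489

5^1 ≡ 5 (mod 2077)
5^2 ≡ 5^2 = 25 ≡ 25 (mod 2077)
5^4 ≡ 25^2 = 625 ≡ 625 (mod 2077)
5^8 ≡ 625^2 = 390625 ≡ 149 (mod 2077)
5^16 ≡ 149^2 = 22201 ≡ 1431 (mod 2077)
5^32 ≡ 1431^2 = 2047761 ≡ 1916 (mod 2077)
5^64 ≡ 1916^2 = 3671056 ≡ 997 (mod 2077)
5^128 ≡ 997^2 = 994009 ≡ 1203 (mod 2077)
5^256 ≡ 1203^2 = 1447209 ≡ 1617 (mod 2077)
5^512 ≡ 1617^2 = 2614689 ≡ 1823 (mod 2077)
5^1024 ≡ 1823^2 = 3323329 ≡ 129 (mod 2077)
5^2048 ≡ 129^2 = 16641 ≡ 25 (mod 2077)
2076 = 2048 + 16 + 8 + 4 in binary powers of 2.
So 5^2076 ≡ 25 · 1431 · 149 · 625 ≡ 1489 (mod 2077).
Since 1489 ≠ 1, base 5 is a Fermat witness: 2077 is composite.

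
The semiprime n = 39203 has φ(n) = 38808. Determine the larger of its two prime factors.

199

φ(n) = (p−1)(q−1) = n − (p+q) + 1, so p + q = 39203 − 38808 + 1 = 396.
p and q are the roots of t² − 396t + 39203 = 0.
Discriminant: 396² − 4·39203 = 156816 − 156812 = 4; √4 = 2.
q = (396 − 2)/2 = 197, p = (396 + 2)/2 = 199.
Check: 197 · 199 = 39203.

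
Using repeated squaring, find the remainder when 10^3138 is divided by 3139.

2363

10^1 ≡ 10 (mod 3139)
10^2 ≡ 10^2 = 100 ≡ 100 (mod 3139)
10^4 ≡ 100^2 = 10000 ≡ 583 (mod 3139)
10^8 ≡ 583^2 = 339889 ≡ 877 (mod 3139)
10^16 ≡ 877^2 = 769129 ≡ 74 (mod 3139)
10^32 ≡ 74^2 = 5476 ≡ 2337 (mod 3139)
10^64 ≡ 2337^2 = 5461569 ≡ 2848 (mod 3139)
10^128 ≡ 2848^2 = 8111104 ≡ 3067 (mod 3139)
10^256 ≡ 3067^2 = 9406489 ≡ 2045 (mod 3139)
10^512 ≡ 2045^2 = 4182025 ≡ 877 (mod 3139)
10^1024 ≡ 877^2 = 769129 ≡ 74 (mod 3139)
10^2048 ≡ 74^2 = 5476 ≡ 2337 (mod 3139)
3138 = 2048 + 1024 + 64 + 2 in binary powers of 2.
So 10^3138 ≡ 2337 · 74 · 2848 · 100 ≡ 2363 (mod 3139).
Since 2363 ≠ 1, base 10 is a Fermat witness: 3139 is composite.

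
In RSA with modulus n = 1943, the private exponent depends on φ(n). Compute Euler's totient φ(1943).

Factor: 1943 = 29 · 67.
φ(1943) = (29−1) · (67−1) = 28 · 66 = 1848.

1848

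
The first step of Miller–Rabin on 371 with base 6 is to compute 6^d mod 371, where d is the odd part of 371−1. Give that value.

371 − 1 = 370 = 2^1 · 185, so d = 185.
6^1 ≡ 6 (mod 371)
6^2 ≡ 6^2 = 36 ≡ 36 (mod 371)
6^4 ≡ 36^2 = 1296 ≡ 183 (mod 371)
6^8 ≡ 183^2 = 33489 ≡ 99 (mod 371)
6^16 ≡ 99^2 = 9801 ≡ 155 (mod 371)
6^32 ≡ 155^2 = 24025 ≡ 281 (mod 371)
6^64 ≡ 281^2 = 78961 ≡ 309 (mod 371)
6^128 ≡ 309^2 = 95481 ≡ 134 (mod 371)
185 = 128 + 32 + 16 + 8 + 1 in binary powers of 2.
So 6^185 ≡ 134 · 281 · 155 · 99 · 6 ≡ 216 (mod 371).
Squaring chain: 216; never reaches −1, so base 6 is a Miller–Rabin witness that 371 is composite.

216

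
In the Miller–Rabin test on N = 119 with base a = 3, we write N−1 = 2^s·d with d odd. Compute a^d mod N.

119 − 1 = 118 = 2^1 · 59, so d = 59.
3^1 ≡ 3 (mod 119)
3^2 ≡ 3^2 = 9 ≡ 9 (mod 119)
3^4 ≡ 9^2 = 81 ≡ 81 (mod 119)
3^8 ≡ 81^2 = 6561 ≡ 16 (mod 119)
3^16 ≡ 16^2 = 256 ≡ 18 (mod 119)
3^32 ≡ 18^2 = 324 ≡ 86 (mod 119)
59 = 32 + 16 + 8 + 2 + 1 in binary powers of 2.
So 3^59 ≡ 86 · 18 · 16 · 9 · 3 ≡ 75 (mod 119).
Squaring chain: 75; never reaches −1, so base 3 is a Miller–Rabin witness that 119 is composite.

75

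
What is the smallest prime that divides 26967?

3

26967 is odd.
Digit sum 30, divisible by 3.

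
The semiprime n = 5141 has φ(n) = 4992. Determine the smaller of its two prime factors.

53

φ(n) = (p−1)(q−1) = n − (p+q) + 1, so p + q = 5141 − 4992 + 1 = 150.
p and q are the roots of t² − 150t + 5141 = 0.
Discriminant: 150² − 4·5141 = 22500 − 20564 = 1936; √1936 = 44.
q = (150 − 44)/2 = 53, p = (150 + 44)/2 = 97.
Check: 53 · 97 = 5141.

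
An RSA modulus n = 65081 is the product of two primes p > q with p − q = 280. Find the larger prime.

Since p = q + 280, we have 65081 = q(q + 280), so q² + 280q − 65081 = 0.
Discriminant: 280² + 4·65081 = 78400 + 260324 = 338724; √338724 = 582.
q = (−280 + 582)/2 = 151, and p = q + 280 = 431.
Check: 151 · 431 = 65081.

431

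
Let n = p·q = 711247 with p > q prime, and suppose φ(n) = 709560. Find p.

877

φ(n) = (p−1)(q−1) = n − (p+q) + 1, so p + q = 711247 − 709560 + 1 = 1688.
p and q are the roots of t² − 1688t + 711247 = 0.
Discriminant: 1688² − 4·711247 = 2849344 − 2844988 = 4356; √4356 = 66.
q = (1688 − 66)/2 = 811, p = (1688 + 66)/2 = 877.
Check: 811 · 877 = 711247.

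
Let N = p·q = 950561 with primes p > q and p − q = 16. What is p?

Since p = q + 16, we have 950561 = q(q + 16), so q² + 16q − 950561 = 0.
Discriminant: 16² + 4·950561 = 256 + 3802244 = 3802500; √3802500 = 1950.
q = (−16 + 1950)/2 = 967, and p = q + 16 = 983.
Check: 967 · 983 = 950561.

983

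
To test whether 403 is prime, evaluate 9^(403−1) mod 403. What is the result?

157

9^1 ≡ 9 (mod 403)
9^2 ≡ 9^2 = 81 ≡ 81 (mod 403)
9^4 ≡ 81^2 = 6561 ≡ 113 (mod 403)
9^8 ≡ 113^2 = 12769 ≡ 276 (mod 403)
9^16 ≡ 276^2 = 76176 ≡ 9 (mod 403)
9^32 ≡ 9^2 = 81 ≡ 81 (mod 403)
9^64 ≡ 81^2 = 6561 ≡ 113 (mod 403)
9^128 ≡ 113^2 = 12769 ≡ 276 (mod 403)
9^256 ≡ 276^2 = 76176 ≡ 9 (mod 403)
402 = 256 + 128 + 16 + 2 in binary powers of 2.
So 9^402 ≡ 9 · 276 · 9 · 81 ≡ 157 (mod 403).
Since 157 ≠ 1, base 9 is a Fermat witness: 403 is composite.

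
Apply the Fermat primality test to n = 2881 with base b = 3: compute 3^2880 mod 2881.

3^1 ≡ 3 (mod 2881)
3^2 ≡ 3^2 = 9 ≡ 9 (mod 2881)
3^4 ≡ 9^2 = 81 ≡ 81 (mod 2881)
3^8 ≡ 81^2 = 6561 ≡ 799 (mod 2881)
3^16 ≡ 799^2 = 638401 ≡ 1700 (mod 2881)
3^32 ≡ 1700^2 = 2890000 ≡ 357 (mod 2881)
3^64 ≡ 357^2 = 127449 ≡ 685 (mod 2881)
3^128 ≡ 685^2 = 469225 ≡ 2503 (mod 2881)
3^256 ≡ 2503^2 = 6265009 ≡ 1715 (mod 2881)
3^512 ≡ 1715^2 = 2941225 ≡ 2605 (mod 2881)
3^1024 ≡ 2605^2 = 6786025 ≡ 1270 (mod 2881)
3^2048 ≡ 1270^2 = 1612900 ≡ 2421 (mod 2881)
2880 = 2048 + 512 + 256 + 64 in binary powers of 2.
So 3^2880 ≡ 2421 · 2605 · 1715 · 685 ≡ 618 (mod 2881).
Since 618 ≠ 1, base 3 is a Fermat witness: 2881 is composite.

618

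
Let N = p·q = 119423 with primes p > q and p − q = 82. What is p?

Since p = q + 82, we have 119423 = q(q + 82), so q² + 82q − 119423 = 0.
Discriminant: 82² + 4·119423 = 6724 + 477692 = 484416; √484416 = 696.
q = (−82 + 696)/2 = 307, and p = q + 82 = 389.
Check: 307 · 389 = 119423.

389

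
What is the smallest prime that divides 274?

274 is even: 2 divides it.

2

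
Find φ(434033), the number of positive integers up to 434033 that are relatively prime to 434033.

409024

Factor: 434033 = 23 · 113 · 167.
φ(434033) = (23−1) · (113−1) · (167−1) = 22 · 112 · 166 = 409024.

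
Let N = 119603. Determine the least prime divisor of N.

11

119603 is odd.
Digit sum 20, not divisible by 3.
Ends in 3: not divisible by 5.
7: 119603 = 7·17086 + 1
11: 119603 = 11·10873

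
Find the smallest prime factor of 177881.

177881 is odd.
Digit sum 32, not divisible by 3.
Ends in 1: not divisible by 5.
7: 177881 = 7·25411 + 4
11: 177881 = 11·16171

11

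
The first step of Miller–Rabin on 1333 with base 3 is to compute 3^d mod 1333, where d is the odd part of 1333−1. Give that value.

1298

1333 − 1 = 1332 = 2^2 · 333, so d = 333.
3^1 ≡ 3 (mod 1333)
3^2 ≡ 3^2 = 9 ≡ 9 (mod 1333)
3^4 ≡ 9^2 = 81 ≡ 81 (mod 1333)
3^8 ≡ 81^2 = 6561 ≡ 1229 (mod 1333)
3^16 ≡ 1229^2 = 1510441 ≡ 152 (mod 1333)
3^32 ≡ 152^2 = 23104 ≡ 443 (mod 1333)
3^64 ≡ 443^2 = 196249 ≡ 298 (mod 1333)
3^128 ≡ 298^2 = 88804 ≡ 826 (mod 1333)
3^256 ≡ 826^2 = 682276 ≡ 1113 (mod 1333)
333 = 256 + 64 + 8 + 4 + 1 in binary powers of 2.
So 3^333 ≡ 1113 · 298 · 1229 · 81 · 3 ≡ 1298 (mod 1333).
Squaring chain: 1298 → 1225; never reaches −1, so base 3 is a Miller–Rabin witness that 1333 is composite.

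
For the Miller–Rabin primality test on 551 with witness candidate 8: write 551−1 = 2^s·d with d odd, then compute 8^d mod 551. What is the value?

449

551 − 1 = 550 = 2^1 · 275, so d = 275.
8^1 ≡ 8 (mod 551)
8^2 ≡ 8^2 = 64 ≡ 64 (mod 551)
8^4 ≡ 64^2 = 4096 ≡ 239 (mod 551)
8^8 ≡ 239^2 = 57121 ≡ 368 (mod 551)
8^16 ≡ 368^2 = 135424 ≡ 429 (mod 551)
8^32 ≡ 429^2 = 184041 ≡ 7 (mod 551)
8^64 ≡ 7^2 = 49 ≡ 49 (mod 551)
8^128 ≡ 49^2 = 2401 ≡ 197 (mod 551)
8^256 ≡ 197^2 = 38809 ≡ 239 (mod 551)
275 = 256 + 16 + 2 + 1 in binary powers of 2.
So 8^275 ≡ 239 · 429 · 64 · 8 ≡ 449 (mod 551).
Squaring chain: 449; never reaches −1, so base 8 is a Miller–Rabin witness that 551 is composite.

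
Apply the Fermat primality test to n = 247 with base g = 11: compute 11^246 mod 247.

77

11^1 ≡ 11 (mod 247)
11^2 ≡ 11^2 = 121 ≡ 121 (mod 247)
11^4 ≡ 121^2 = 14641 ≡ 68 (mod 247)
11^8 ≡ 68^2 = 4624 ≡ 178 (mod 247)
11^16 ≡ 178^2 = 31684 ≡ 68 (mod 247)
11^32 ≡ 68^2 = 4624 ≡ 178 (mod 247)
11^64 ≡ 178^2 = 31684 ≡ 68 (mod 247)
11^128 ≡ 68^2 = 4624 ≡ 178 (mod 247)
246 = 128 + 64 + 32 + 16 + 4 + 2 in binary powers of 2.
So 11^246 ≡ 178 · 68 · 178 · 68 · 68 · 121 ≡ 77 (mod 247).
Since 77 ≠ 1, base 11 is a Fermat witness: 247 is composite.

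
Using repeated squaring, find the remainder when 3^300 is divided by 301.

3^1 ≡ 3 (mod 301)
3^2 ≡ 3^2 = 9 ≡ 9 (mod 301)
3^4 ≡ 9^2 = 81 ≡ 81 (mod 301)
3^8 ≡ 81^2 = 6561 ≡ 240 (mod 301)
3^16 ≡ 240^2 = 57600 ≡ 109 (mod 301)
3^32 ≡ 109^2 = 11881 ≡ 142 (mod 301)
3^64 ≡ 142^2 = 20164 ≡ 298 (mod 301)
3^128 ≡ 298^2 = 88804 ≡ 9 (mod 301)
3^256 ≡ 9^2 = 81 ≡ 81 (mod 301)
300 = 256 + 32 + 8 + 4 in binary powers of 2.
So 3^300 ≡ 81 · 142 · 240 · 81 ≡ 127 (mod 301).
Since 127 ≠ 1, base 3 is a Fermat witness: 301 is composite.

127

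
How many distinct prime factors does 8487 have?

3

8487 = 3^2 · 943
943 = 23 · 41
8487 = 3^2 · 23 · 41, which has 3 distinct prime factors.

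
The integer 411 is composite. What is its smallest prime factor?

3

411 is odd.
Digit sum 6, divisible by 3.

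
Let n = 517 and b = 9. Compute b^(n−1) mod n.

383

9^1 ≡ 9 (mod 517)
9^2 ≡ 9^2 = 81 ≡ 81 (mod 517)
9^4 ≡ 81^2 = 6561 ≡ 357 (mod 517)
9^8 ≡ 357^2 = 127449 ≡ 267 (mod 517)
9^16 ≡ 267^2 = 71289 ≡ 460 (mod 517)
9^32 ≡ 460^2 = 211600 ≡ 147 (mod 517)
9^64 ≡ 147^2 = 21609 ≡ 412 (mod 517)
9^128 ≡ 412^2 = 169744 ≡ 168 (mod 517)
9^256 ≡ 168^2 = 28224 ≡ 306 (mod 517)
9^512 ≡ 306^2 = 93636 ≡ 59 (mod 517)
516 = 512 + 4 in binary powers of 2.
So 9^516 ≡ 59 · 357 ≡ 383 (mod 517).
Since 383 ≠ 1, base 9 is a Fermat witness: 517 is composite.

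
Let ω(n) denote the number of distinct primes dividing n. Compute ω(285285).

285285 = 3 · 95095
95095 = 5 · 19019
19019 = 7 · 2717
2717 = 11 · 247
247 = 13 · 19
285285 = 3 · 5 · 7 · 11 · 13 · 19, which has 6 distinct prime factors.

6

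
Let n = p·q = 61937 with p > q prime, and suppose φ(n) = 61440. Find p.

φ(n) = (p−1)(q−1) = n − (p+q) + 1, so p + q = 61937 − 61440 + 1 = 498.
p and q are the roots of t² − 498t + 61937 = 0.
Discriminant: 498² − 4·61937 = 248004 − 247748 = 256; √256 = 16.
q = (498 − 16)/2 = 241, p = (498 + 16)/2 = 257.
Check: 241 · 257 = 61937.

257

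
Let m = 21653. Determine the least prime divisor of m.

21653 is odd.
Digit sum 17, not divisible by 3.
Ends in 3: not divisible by 5.
7: 21653 = 7·3093 + 2
11: 21653 = 11·1968 + 5
13: 21653 = 13·1665 + 8
17: 21653 = 17·1273 + 12
19: 21653 = 19·1139 + 12
23: 21653 = 23·941 + 10
29: 21653 = 29·746 + 19
31: 21653 = 31·698 + 15
37: 21653 = 37·585 + 8
41: 21653 = 41·528 + 5
43: 21653 = 43·503 + 24
47: 21653 = 47·460 + 33
53: 21653 = 53·408 + 29
59: 21653 = 59·367

59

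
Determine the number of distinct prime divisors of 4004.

4004 = 2^2 · 1001
1001 = 7 · 143
143 = 11 · 13
4004 = 2^2 · 7 · 11 · 13, which has 4 distinct prime factors.

4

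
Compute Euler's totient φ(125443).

Factor: 125443 = 17 · 47 · 157.
φ(125443) = (17−1) · (47−1) · (157−1) = 16 · 46 · 156 = 114816.

114816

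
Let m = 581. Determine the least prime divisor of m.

581 is odd.
Digit sum 14, not divisible by 3.
Ends in 1: not divisible by 5.
7: 581 = 7·83

7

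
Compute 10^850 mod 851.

10^1 ≡ 10 (mod 851)
10^2 ≡ 10^2 = 100 ≡ 100 (mod 851)
10^4 ≡ 100^2 = 10000 ≡ 639 (mod 851)
10^8 ≡ 639^2 = 408321 ≡ 692 (mod 851)
10^16 ≡ 692^2 = 478864 ≡ 602 (mod 851)
10^32 ≡ 602^2 = 362404 ≡ 729 (mod 851)
10^64 ≡ 729^2 = 531441 ≡ 417 (mod 851)
10^128 ≡ 417^2 = 173889 ≡ 285 (mod 851)
10^256 ≡ 285^2 = 81225 ≡ 380 (mod 851)
10^512 ≡ 380^2 = 144400 ≡ 581 (mod 851)
850 = 512 + 256 + 64 + 16 + 2 in binary powers of 2.
So 10^850 ≡ 581 · 380 · 417 · 602 · 100 ≡ 380 (mod 851).
Since 380 ≠ 1, base 10 is a Fermat witness: 851 is composite.

380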